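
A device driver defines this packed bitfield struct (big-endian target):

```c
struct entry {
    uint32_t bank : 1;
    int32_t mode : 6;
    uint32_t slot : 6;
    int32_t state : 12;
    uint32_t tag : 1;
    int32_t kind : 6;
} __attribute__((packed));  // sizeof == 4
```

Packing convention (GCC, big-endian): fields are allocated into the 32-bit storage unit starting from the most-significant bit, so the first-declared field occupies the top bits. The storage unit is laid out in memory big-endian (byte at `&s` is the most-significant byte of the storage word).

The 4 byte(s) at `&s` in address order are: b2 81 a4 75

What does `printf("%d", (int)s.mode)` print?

25

[0]=0xb2 [1]=0x81 [2]=0xa4 [3]=0x75 (big-endian) → word 0xb281a475
bank:1 @ bit 31 → (0xb281a475>>31)&0x1 = 0x1
mode:6 @ bit 25 → (0xb281a475>>25)&0x3f = 0x19  ←
slot:6 @ bit 19 → (0xb281a475>>19)&0x3f = 0x10
state:12 @ bit 7 → (0xb281a475>>7)&0xfff = 0x348
tag:1 @ bit 6 → (0xb281a475>>6)&0x1 = 0x1
kind:6 @ bit 0 → (0xb281a475>>0)&0x3f = 0x35
mode signed 6b, MSB=0: value = 25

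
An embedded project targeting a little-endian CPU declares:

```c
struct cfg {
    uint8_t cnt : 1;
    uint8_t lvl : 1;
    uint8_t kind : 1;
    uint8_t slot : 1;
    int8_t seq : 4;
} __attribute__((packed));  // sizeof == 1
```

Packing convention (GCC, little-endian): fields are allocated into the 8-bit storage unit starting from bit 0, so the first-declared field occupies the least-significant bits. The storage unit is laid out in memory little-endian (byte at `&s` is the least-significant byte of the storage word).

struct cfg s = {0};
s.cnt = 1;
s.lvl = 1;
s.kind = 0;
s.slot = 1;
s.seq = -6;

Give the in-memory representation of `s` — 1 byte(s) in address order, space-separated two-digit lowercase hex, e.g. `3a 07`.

cnt (1b) val=1 bits=0x1 at bit 0: 0x01
lvl (1b) val=1 bits=0x1 at bit 1: 0x03
kind (1b) val=0 bits=0x0 at bit 2: 0x03
slot (1b) val=1 bits=0x1 at bit 3: 0x0b
seq (4b) val=-6 bits=0xa at bit 4: 0xab
word = 0xab → little-endian bytes:
  [0]=0xab

ab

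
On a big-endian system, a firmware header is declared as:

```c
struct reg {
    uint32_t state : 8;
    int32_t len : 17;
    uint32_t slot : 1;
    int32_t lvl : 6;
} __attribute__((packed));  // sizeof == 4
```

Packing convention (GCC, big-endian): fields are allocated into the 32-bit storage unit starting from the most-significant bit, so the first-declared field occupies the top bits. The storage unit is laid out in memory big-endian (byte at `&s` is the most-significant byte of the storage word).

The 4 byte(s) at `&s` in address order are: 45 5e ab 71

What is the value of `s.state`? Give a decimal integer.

69

[0]=0x45 [1]=0x5e [2]=0xab [3]=0x71 (big-endian) → word 0x455eab71
state [24+:8] = (word>>24) & 0xff = 69  ←
len [7+:17] = (word>>7) & 0x1ffff = 48470
slot [6+:1] = (word>>6) & 0x1 = 1
lvl [0+:6] = (word>>0) & 0x3f = 49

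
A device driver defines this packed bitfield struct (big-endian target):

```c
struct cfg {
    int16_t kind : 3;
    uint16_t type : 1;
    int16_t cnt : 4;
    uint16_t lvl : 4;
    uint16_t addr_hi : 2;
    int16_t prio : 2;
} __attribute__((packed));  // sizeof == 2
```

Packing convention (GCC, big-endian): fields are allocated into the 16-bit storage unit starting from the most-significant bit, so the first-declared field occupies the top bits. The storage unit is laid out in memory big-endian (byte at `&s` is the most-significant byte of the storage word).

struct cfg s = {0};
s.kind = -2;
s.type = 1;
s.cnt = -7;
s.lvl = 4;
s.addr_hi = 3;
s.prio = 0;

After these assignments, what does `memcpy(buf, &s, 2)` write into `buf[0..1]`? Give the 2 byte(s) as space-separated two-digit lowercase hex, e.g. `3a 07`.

d9 4c

[13+:3] kind=-2 & 0x7 = 0x6; word=0xc000
[12+:1] type=1 & 0x1 = 0x1; word=0xd000
[8+:4] cnt=-7 & 0xf = 0x9; word=0xd900
[4+:4] lvl=4 & 0xf = 0x4; word=0xd940
[2+:2] addr_hi=3 & 0x3 = 0x3; word=0xd94c
[0+:2] prio=0 & 0x3 = 0x0; word=0xd94c
word = 0xd94c → big-endian bytes:
  [0]=0xd9  [1]=0x4c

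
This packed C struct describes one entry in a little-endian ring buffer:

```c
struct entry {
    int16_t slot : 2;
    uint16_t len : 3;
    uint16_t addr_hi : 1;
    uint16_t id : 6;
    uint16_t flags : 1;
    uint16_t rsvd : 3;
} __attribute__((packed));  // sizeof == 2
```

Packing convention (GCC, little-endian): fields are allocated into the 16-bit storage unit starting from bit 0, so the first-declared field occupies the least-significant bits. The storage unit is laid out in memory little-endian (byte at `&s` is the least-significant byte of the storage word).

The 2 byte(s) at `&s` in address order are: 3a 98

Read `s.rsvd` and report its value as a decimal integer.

4

[0]=0x3a [1]=0x98 (little-endian) → word 0x983a
slot:2 @ bit 0 → (0x983a>>0)&0x3 = 0x2
len:3 @ bit 2 → (0x983a>>2)&0x7 = 0x6
addr_hi:1 @ bit 5 → (0x983a>>5)&0x1 = 0x1
id:6 @ bit 6 → (0x983a>>6)&0x3f = 0x20
flags:1 @ bit 12 → (0x983a>>12)&0x1 = 0x1
rsvd:3 @ bit 13 → (0x983a>>13)&0x7 = 0x4  ←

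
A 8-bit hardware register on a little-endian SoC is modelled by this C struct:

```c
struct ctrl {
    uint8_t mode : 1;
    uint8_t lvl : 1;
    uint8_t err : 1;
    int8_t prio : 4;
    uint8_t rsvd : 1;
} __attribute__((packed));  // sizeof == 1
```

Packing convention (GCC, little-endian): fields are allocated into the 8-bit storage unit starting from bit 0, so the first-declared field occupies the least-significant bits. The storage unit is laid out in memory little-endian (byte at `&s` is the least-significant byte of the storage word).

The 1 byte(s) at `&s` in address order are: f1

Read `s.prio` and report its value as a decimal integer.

-2

[0]=0xf1 (little-endian) → word 0xf1
mode:1 @ bit 0 → (0xf1>>0)&0x1 = 0x1
lvl:1 @ bit 1 → (0xf1>>1)&0x1 = 0x0
err:1 @ bit 2 → (0xf1>>2)&0x1 = 0x0
prio:4 @ bit 3 → (0xf1>>3)&0xf = 0xe  ←
rsvd:1 @ bit 7 → (0xf1>>7)&0x1 = 0x1
prio signed 4b, MSB=1: 14 - 16 = -2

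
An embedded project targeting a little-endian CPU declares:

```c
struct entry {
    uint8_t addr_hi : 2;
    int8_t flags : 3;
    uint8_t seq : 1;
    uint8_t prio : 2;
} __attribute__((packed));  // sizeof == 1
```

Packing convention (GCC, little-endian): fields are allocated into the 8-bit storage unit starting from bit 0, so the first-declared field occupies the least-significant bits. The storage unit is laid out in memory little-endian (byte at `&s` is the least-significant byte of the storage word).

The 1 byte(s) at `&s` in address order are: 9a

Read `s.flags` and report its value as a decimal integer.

[0]=0x9a (little-endian) → word 0x9a
addr_hi:2 @ bit 0 → (0x9a>>0)&0x3 = 0x2
flags:3 @ bit 2 → (0x9a>>2)&0x7 = 0x6  ←
seq:1 @ bit 5 → (0x9a>>5)&0x1 = 0x0
prio:2 @ bit 6 → (0x9a>>6)&0x3 = 0x2
flags signed 3b, MSB=1: 6 - 8 = -2

-2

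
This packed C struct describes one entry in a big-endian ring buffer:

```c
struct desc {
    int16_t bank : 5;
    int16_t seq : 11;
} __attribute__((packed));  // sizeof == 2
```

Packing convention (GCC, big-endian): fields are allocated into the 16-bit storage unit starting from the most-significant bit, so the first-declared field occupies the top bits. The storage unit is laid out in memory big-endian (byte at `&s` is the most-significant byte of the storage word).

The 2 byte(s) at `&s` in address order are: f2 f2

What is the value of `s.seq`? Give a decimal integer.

[0]=0xf2 [1]=0xf2 (big-endian) → word 0xf2f2
bank [11+:5] = (word>>11) & 0x1f = 30
seq [0+:11] = (word>>0) & 0x7ff = 754  ←
seq signed 11b, MSB=0: value = 754

754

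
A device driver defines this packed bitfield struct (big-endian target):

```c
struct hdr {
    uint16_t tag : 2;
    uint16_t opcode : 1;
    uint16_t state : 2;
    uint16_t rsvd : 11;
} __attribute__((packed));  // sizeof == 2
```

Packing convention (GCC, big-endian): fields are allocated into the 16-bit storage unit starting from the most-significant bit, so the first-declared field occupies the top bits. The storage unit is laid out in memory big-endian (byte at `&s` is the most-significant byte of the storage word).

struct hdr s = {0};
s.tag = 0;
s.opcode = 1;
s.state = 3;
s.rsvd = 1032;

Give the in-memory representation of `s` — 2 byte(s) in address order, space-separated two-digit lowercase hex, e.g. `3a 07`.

3c 08

tag:2 = 0 → 0x0 << 14 → word 0x0000
opcode:1 = 1 → 0x1 << 13 → word 0x2000
state:2 = 3 → 0x3 << 11 → word 0x3800
rsvd:11 = 1032 → 0x408 << 0 → word 0x3c08
word = 0x3c08 → big-endian bytes:
  [0]=0x3c  [1]=0x08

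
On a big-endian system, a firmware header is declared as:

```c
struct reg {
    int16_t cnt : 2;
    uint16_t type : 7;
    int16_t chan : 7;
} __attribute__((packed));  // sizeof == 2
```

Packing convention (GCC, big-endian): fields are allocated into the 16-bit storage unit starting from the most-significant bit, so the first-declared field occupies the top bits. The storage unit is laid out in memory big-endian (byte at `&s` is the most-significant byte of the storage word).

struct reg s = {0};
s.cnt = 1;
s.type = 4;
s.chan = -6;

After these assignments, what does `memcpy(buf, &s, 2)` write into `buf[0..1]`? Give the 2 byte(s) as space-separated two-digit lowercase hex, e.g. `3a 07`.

42 7a

[14+:2] cnt=1 & 0x3 = 0x1; word=0x4000
[7+:7] type=4 & 0x7f = 0x4; word=0x4200
[0+:7] chan=-6 & 0x7f = 0x7a; word=0x427a
word = 0x427a → big-endian bytes:
  [0]=0x42  [1]=0x7a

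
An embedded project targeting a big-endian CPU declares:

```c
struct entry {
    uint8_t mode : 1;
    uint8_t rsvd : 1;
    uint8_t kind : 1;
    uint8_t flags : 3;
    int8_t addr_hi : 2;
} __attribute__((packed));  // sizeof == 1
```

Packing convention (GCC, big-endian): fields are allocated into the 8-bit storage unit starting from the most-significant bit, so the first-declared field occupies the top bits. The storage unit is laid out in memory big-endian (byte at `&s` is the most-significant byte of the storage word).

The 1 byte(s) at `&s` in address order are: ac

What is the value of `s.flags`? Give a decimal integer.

[0]=0xac (big-endian) → word 0xac
mode [7+:1] = (word>>7) & 0x1 = 1
rsvd [6+:1] = (word>>6) & 0x1 = 0
kind [5+:1] = (word>>5) & 0x1 = 1
flags [2+:3] = (word>>2) & 0x7 = 3  ←
addr_hi [0+:2] = (word>>0) & 0x3 = 0

3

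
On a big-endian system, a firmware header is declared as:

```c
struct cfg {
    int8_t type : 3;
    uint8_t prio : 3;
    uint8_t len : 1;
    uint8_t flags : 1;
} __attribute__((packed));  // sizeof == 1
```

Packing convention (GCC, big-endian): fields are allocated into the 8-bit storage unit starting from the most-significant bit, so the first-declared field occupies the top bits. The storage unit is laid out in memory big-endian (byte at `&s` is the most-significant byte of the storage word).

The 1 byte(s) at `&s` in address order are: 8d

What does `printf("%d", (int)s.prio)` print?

3

[0]=0x8d (big-endian) → word 0x8d
type [5+:3] = (word>>5) & 0x7 = 4
prio [2+:3] = (word>>2) & 0x7 = 3  ←
len [1+:1] = (word>>1) & 0x1 = 0
flags [0+:1] = (word>>0) & 0x1 = 1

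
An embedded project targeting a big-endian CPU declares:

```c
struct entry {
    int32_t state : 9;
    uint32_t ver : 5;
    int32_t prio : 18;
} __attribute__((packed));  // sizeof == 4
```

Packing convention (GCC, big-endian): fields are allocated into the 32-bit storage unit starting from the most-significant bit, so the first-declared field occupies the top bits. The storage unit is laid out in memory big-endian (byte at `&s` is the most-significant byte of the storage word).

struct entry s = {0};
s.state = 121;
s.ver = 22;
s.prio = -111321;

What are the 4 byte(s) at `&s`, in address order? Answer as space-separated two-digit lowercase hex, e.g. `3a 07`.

3c da 4d 27

state (9b) val=121 bits=0x79 at bit 23: 0x3c800000
ver (5b) val=22 bits=0x16 at bit 18: 0x3cd80000
prio (18b) val=-111321 bits=0x24d27 at bit 0: 0x3cda4d27
word = 0x3cda4d27 → big-endian bytes:
  [0]=0x3c  [1]=0xda  [2]=0x4d  [3]=0x27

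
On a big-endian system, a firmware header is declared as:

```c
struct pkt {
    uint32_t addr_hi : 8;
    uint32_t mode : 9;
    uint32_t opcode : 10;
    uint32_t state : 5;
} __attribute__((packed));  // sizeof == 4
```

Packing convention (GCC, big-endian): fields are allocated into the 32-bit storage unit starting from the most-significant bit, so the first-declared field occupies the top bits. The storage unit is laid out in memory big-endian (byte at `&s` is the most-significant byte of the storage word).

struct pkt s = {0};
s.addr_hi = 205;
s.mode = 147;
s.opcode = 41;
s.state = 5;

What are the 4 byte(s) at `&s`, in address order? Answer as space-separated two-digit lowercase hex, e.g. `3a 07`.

[24+:8] addr_hi=205 & 0xff = 0xcd; word=0xcd000000
[15+:9] mode=147 & 0x1ff = 0x93; word=0xcd498000
[5+:10] opcode=41 & 0x3ff = 0x29; word=0xcd498520
[0+:5] state=5 & 0x1f = 0x5; word=0xcd498525
word = 0xcd498525 → big-endian bytes:
  [0]=0xcd  [1]=0x49  [2]=0x85  [3]=0x25

cd 49 85 25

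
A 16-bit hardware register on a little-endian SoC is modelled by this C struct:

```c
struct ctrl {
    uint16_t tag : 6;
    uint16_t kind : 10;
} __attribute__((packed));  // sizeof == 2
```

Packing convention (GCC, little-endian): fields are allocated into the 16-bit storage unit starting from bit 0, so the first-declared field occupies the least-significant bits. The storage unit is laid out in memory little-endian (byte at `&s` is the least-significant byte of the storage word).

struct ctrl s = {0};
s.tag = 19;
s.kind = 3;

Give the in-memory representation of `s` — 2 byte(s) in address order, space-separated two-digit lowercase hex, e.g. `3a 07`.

tag (6b) val=19 bits=0x13 at bit 0: 0x0013
kind (10b) val=3 bits=0x3 at bit 6: 0x00d3
word = 0x00d3 → little-endian bytes:
  [0]=0xd3  [1]=0x00

d3 00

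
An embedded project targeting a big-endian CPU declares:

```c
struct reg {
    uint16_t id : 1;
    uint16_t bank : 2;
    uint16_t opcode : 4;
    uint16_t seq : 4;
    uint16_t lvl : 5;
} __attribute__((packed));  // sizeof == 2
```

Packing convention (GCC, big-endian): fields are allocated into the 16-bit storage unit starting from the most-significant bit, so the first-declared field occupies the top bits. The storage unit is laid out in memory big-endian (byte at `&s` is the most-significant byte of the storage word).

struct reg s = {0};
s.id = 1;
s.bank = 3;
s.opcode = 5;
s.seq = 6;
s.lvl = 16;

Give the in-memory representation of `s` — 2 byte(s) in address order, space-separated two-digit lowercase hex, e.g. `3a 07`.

[15+:1] id=1 & 0x1 = 0x1; word=0x8000
[13+:2] bank=3 & 0x3 = 0x3; word=0xe000
[9+:4] opcode=5 & 0xf = 0x5; word=0xea00
[5+:4] seq=6 & 0xf = 0x6; word=0xeac0
[0+:5] lvl=16 & 0x1f = 0x10; word=0xead0
word = 0xead0 → big-endian bytes:
  [0]=0xea  [1]=0xd0

ea d0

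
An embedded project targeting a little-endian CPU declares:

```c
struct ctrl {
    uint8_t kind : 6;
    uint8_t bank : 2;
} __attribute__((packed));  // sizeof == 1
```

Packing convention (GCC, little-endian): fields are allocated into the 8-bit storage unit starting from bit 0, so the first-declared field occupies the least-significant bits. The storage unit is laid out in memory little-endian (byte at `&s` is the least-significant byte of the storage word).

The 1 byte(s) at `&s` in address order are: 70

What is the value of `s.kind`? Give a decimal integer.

[0]=0x70 (little-endian) → word 0x70
kind [0+:6] = (word>>0) & 0x3f = 48  ←
bank [6+:2] = (word>>6) & 0x3 = 1

48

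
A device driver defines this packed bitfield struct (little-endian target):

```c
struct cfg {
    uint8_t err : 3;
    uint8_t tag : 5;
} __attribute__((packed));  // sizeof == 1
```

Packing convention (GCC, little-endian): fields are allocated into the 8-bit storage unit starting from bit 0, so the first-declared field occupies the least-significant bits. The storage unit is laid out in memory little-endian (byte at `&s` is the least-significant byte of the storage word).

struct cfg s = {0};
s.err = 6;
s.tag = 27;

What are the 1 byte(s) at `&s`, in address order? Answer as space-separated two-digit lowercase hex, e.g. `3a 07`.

err:3 = 6 → 0x6 << 0 → word 0x06
tag:5 = 27 → 0x1b << 3 → word 0xde
word = 0xde → little-endian bytes:
  [0]=0xde

de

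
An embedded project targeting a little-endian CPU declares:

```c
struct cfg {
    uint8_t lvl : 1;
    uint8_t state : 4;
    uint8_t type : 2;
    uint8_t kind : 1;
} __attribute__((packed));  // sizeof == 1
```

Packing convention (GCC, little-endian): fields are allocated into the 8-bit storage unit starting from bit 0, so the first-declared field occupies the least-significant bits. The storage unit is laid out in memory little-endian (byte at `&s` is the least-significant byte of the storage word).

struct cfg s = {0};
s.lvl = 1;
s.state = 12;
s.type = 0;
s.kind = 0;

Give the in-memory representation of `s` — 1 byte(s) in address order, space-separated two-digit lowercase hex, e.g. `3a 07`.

[0+:1] lvl=1 & 0x1 = 0x1; word=0x01
[1+:4] state=12 & 0xf = 0xc; word=0x19
[5+:2] type=0 & 0x3 = 0x0; word=0x19
[7+:1] kind=0 & 0x1 = 0x0; word=0x19
word = 0x19 → little-endian bytes:
  [0]=0x19

19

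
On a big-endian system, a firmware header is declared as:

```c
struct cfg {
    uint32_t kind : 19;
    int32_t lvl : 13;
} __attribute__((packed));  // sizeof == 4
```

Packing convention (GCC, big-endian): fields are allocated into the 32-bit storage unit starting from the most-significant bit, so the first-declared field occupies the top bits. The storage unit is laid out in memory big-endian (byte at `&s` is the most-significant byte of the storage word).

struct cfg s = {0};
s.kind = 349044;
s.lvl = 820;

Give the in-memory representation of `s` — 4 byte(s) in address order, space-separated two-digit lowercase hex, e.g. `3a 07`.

aa 6e 83 34

kind (19b) val=349044 bits=0x55374 at bit 13: 0xaa6e8000
lvl (13b) val=820 bits=0x334 at bit 0: 0xaa6e8334
word = 0xaa6e8334 → big-endian bytes:
  [0]=0xaa  [1]=0x6e  [2]=0x83  [3]=0x34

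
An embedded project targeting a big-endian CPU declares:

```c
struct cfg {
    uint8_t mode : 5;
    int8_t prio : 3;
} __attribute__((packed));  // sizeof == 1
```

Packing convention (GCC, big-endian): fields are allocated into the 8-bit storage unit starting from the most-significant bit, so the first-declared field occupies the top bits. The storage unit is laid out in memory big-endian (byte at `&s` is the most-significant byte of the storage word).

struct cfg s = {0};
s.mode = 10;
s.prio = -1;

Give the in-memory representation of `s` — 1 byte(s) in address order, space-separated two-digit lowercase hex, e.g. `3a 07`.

57

[3+:5] mode=10 & 0x1f = 0xa; word=0x50
[0+:3] prio=-1 & 0x7 = 0x7; word=0x57
word = 0x57 → big-endian bytes:
  [0]=0x57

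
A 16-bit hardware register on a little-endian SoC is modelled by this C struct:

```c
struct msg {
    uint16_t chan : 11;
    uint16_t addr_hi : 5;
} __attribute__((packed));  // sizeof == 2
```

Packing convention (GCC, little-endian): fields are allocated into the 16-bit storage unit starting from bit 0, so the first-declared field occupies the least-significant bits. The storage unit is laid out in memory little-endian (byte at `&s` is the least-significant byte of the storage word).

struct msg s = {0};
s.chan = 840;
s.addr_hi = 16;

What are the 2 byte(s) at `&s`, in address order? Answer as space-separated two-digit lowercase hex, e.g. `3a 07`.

48 83

[0+:11] chan=840 & 0x7ff = 0x348; word=0x0348
[11+:5] addr_hi=16 & 0x1f = 0x10; word=0x8348
word = 0x8348 → little-endian bytes:
  [0]=0x48  [1]=0x83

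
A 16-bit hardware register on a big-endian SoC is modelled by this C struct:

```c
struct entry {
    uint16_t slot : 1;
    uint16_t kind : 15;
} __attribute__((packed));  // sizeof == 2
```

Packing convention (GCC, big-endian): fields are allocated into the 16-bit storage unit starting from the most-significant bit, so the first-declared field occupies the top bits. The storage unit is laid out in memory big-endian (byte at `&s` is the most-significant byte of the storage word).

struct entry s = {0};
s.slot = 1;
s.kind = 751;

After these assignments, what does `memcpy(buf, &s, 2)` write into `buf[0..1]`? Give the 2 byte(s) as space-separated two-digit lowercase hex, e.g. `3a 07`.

[15+:1] slot=1 & 0x1 = 0x1; word=0x8000
[0+:15] kind=751 & 0x7fff = 0x2ef; word=0x82ef
word = 0x82ef → big-endian bytes:
  [0]=0x82  [1]=0xef

82 ef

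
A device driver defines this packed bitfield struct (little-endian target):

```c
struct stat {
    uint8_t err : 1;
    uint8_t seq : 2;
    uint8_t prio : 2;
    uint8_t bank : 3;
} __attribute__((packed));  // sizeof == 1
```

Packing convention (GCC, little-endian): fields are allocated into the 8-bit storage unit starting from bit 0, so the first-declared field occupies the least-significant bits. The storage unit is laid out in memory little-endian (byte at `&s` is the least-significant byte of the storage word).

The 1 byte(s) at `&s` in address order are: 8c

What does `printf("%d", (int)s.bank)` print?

[0]=0x8c (little-endian) → word 0x8c
err:1 @ bit 0 → (0x8c>>0)&0x1 = 0x0
seq:2 @ bit 1 → (0x8c>>1)&0x3 = 0x2
prio:2 @ bit 3 → (0x8c>>3)&0x3 = 0x1
bank:3 @ bit 5 → (0x8c>>5)&0x7 = 0x4  ←

4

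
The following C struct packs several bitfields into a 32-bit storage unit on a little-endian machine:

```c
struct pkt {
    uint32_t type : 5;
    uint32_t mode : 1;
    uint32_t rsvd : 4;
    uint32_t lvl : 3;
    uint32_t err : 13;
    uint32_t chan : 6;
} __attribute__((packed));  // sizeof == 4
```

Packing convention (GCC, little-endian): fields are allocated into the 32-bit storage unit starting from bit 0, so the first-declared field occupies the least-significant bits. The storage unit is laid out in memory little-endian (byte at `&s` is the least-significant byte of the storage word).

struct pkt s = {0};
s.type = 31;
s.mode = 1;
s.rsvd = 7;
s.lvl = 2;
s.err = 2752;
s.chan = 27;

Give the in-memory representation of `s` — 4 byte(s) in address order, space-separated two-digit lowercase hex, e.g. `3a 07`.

type:5 = 31 → 0x1f << 0 → word 0x0000001f
mode:1 = 1 → 0x1 << 5 → word 0x0000003f
rsvd:4 = 7 → 0x7 << 6 → word 0x000001ff
lvl:3 = 2 → 0x2 << 10 → word 0x000009ff
err:13 = 2752 → 0xac0 << 13 → word 0x015809ff
chan:6 = 27 → 0x1b << 26 → word 0x6d5809ff
word = 0x6d5809ff → little-endian bytes:
  [0]=0xff  [1]=0x09  [2]=0x58  [3]=0x6d

ff 09 58 6d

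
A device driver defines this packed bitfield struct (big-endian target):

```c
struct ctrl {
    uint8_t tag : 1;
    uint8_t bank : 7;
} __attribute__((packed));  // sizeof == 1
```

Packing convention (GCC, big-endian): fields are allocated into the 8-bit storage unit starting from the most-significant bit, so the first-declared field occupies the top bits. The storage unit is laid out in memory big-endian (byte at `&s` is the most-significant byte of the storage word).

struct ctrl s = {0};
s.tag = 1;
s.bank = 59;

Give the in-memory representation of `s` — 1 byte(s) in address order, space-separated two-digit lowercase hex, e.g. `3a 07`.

[7+:1] tag=1 & 0x1 = 0x1; word=0x80
[0+:7] bank=59 & 0x7f = 0x3b; word=0xbb
word = 0xbb → big-endian bytes:
  [0]=0xbb

bb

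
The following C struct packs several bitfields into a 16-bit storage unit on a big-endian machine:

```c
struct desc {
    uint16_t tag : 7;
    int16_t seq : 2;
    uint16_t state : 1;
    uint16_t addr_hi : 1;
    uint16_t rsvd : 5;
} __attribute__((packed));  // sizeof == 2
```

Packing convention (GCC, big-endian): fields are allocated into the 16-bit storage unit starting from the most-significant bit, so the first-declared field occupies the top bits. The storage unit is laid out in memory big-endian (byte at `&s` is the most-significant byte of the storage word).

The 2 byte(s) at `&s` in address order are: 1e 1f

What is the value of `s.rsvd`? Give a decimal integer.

31

[0]=0x1e [1]=0x1f (big-endian) → word 0x1e1f
tag:7 @ bit 9 → (0x1e1f>>9)&0x7f = 0xf
seq:2 @ bit 7 → (0x1e1f>>7)&0x3 = 0x0
state:1 @ bit 6 → (0x1e1f>>6)&0x1 = 0x0
addr_hi:1 @ bit 5 → (0x1e1f>>5)&0x1 = 0x0
rsvd:5 @ bit 0 → (0x1e1f>>0)&0x1f = 0x1f  ←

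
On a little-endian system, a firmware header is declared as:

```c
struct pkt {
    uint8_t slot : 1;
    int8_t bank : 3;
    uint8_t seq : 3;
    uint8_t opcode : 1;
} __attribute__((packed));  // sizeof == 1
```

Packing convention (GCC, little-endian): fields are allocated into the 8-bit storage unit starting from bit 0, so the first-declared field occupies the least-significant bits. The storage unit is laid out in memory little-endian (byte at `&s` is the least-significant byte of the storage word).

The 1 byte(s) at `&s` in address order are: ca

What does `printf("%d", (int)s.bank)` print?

[0]=0xca (little-endian) → word 0xca
slot:1 @ bit 0 → (0xca>>0)&0x1 = 0x0
bank:3 @ bit 1 → (0xca>>1)&0x7 = 0x5  ←
seq:3 @ bit 4 → (0xca>>4)&0x7 = 0x4
opcode:1 @ bit 7 → (0xca>>7)&0x1 = 0x1
bank signed 3b, MSB=1: 5 - 8 = -3

-3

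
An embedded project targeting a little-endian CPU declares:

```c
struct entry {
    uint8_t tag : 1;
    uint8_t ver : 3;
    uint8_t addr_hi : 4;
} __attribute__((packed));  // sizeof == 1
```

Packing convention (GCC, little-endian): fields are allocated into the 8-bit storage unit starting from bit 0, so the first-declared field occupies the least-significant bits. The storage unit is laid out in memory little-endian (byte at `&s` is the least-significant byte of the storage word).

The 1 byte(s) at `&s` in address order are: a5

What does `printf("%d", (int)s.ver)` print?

[0]=0xa5 (little-endian) → word 0xa5
tag:1 @ bit 0 → (0xa5>>0)&0x1 = 0x1
ver:3 @ bit 1 → (0xa5>>1)&0x7 = 0x2  ←
addr_hi:4 @ bit 4 → (0xa5>>4)&0xf = 0xa

2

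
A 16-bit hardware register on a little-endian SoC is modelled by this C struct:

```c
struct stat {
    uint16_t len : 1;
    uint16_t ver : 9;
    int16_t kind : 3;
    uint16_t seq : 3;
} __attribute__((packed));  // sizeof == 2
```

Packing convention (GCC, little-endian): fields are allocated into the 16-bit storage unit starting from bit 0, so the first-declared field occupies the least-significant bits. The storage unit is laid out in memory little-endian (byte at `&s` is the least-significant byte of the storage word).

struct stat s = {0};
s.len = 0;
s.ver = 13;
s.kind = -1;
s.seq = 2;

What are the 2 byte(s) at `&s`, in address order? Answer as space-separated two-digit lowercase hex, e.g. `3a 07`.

len (1b) val=0 bits=0x0 at bit 0: 0x0000
ver (9b) val=13 bits=0xd at bit 1: 0x001a
kind (3b) val=-1 bits=0x7 at bit 10: 0x1c1a
seq (3b) val=2 bits=0x2 at bit 13: 0x5c1a
word = 0x5c1a → little-endian bytes:
  [0]=0x1a  [1]=0x5c

1a 5c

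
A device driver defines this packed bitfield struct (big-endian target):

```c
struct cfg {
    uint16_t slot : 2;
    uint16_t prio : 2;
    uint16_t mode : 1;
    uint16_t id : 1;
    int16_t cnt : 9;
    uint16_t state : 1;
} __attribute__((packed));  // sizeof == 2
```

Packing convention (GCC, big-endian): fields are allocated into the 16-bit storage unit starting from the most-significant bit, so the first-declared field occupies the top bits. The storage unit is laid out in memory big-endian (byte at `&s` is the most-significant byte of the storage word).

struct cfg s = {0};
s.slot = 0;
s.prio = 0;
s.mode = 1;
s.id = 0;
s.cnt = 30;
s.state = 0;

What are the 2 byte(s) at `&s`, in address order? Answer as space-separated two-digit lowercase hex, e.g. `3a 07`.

08 3c

[14+:2] slot=0 & 0x3 = 0x0; word=0x0000
[12+:2] prio=0 & 0x3 = 0x0; word=0x0000
[11+:1] mode=1 & 0x1 = 0x1; word=0x0800
[10+:1] id=0 & 0x1 = 0x0; word=0x0800
[1+:9] cnt=30 & 0x1ff = 0x1e; word=0x083c
[0+:1] state=0 & 0x1 = 0x0; word=0x083c
word = 0x083c → big-endian bytes:
  [0]=0x08  [1]=0x3c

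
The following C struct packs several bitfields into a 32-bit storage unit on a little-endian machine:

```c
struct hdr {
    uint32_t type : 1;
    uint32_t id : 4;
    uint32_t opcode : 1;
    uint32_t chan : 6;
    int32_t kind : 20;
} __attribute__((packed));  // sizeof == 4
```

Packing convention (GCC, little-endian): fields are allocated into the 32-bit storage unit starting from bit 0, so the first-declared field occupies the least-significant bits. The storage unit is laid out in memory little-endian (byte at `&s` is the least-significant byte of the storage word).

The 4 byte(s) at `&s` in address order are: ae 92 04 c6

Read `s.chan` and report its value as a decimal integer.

[0]=0xae [1]=0x92 [2]=0x04 [3]=0xc6 (little-endian) → word 0xc60492ae
type [0+:1] = (word>>0) & 0x1 = 0
id [1+:4] = (word>>1) & 0xf = 7
opcode [5+:1] = (word>>5) & 0x1 = 1
chan [6+:6] = (word>>6) & 0x3f = 10  ←
kind [12+:20] = (word>>12) & 0xfffff = 811081

10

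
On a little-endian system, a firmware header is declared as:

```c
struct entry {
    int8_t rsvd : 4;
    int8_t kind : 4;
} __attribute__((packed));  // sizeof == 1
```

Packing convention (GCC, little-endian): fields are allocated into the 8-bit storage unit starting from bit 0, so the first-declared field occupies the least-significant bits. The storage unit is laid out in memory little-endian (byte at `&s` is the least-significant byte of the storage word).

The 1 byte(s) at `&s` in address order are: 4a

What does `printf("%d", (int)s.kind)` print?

[0]=0x4a (little-endian) → word 0x4a
rsvd [0+:4] = (word>>0) & 0xf = 10
kind [4+:4] = (word>>4) & 0xf = 4  ←
kind signed 4b, MSB=0: value = 4

4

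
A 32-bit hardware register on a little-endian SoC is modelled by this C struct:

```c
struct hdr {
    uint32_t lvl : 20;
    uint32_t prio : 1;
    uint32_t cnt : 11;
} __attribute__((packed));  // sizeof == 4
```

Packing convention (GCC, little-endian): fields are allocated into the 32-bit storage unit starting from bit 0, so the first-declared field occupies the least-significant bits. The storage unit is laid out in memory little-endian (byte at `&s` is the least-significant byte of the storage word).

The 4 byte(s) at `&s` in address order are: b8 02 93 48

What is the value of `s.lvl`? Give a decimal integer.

197304

[0]=0xb8 [1]=0x02 [2]=0x93 [3]=0x48 (little-endian) → word 0x489302b8
lvl [0+:20] = (word>>0) & 0xfffff = 197304  ←
prio [20+:1] = (word>>20) & 0x1 = 1
cnt [21+:11] = (word>>21) & 0x7ff = 580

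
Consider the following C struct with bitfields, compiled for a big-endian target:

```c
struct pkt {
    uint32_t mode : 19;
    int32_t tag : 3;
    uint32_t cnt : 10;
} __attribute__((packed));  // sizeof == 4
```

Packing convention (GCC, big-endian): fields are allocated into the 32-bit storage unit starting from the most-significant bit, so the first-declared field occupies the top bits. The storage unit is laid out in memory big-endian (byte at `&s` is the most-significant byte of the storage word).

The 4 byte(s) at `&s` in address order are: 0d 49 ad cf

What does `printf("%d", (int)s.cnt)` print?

[0]=0x0d [1]=0x49 [2]=0xad [3]=0xcf (big-endian) → word 0x0d49adcf
mode:19 @ bit 13 → (0x0d49adcf>>13)&0x7ffff = 0x6a4d
tag:3 @ bit 10 → (0x0d49adcf>>10)&0x7 = 0x3
cnt:10 @ bit 0 → (0x0d49adcf>>0)&0x3ff = 0x1cf  ←

463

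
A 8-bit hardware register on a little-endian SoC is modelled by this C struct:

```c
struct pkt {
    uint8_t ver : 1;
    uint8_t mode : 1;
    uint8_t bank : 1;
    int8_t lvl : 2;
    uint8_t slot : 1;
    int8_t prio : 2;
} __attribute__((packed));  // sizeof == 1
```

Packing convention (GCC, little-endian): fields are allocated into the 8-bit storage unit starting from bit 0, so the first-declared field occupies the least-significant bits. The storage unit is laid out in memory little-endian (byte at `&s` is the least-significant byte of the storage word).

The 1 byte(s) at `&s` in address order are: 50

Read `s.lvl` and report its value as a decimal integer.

[0]=0x50 (little-endian) → word 0x50
ver:1 @ bit 0 → (0x50>>0)&0x1 = 0x0
mode:1 @ bit 1 → (0x50>>1)&0x1 = 0x0
bank:1 @ bit 2 → (0x50>>2)&0x1 = 0x0
lvl:2 @ bit 3 → (0x50>>3)&0x3 = 0x2  ←
slot:1 @ bit 5 → (0x50>>5)&0x1 = 0x0
prio:2 @ bit 6 → (0x50>>6)&0x3 = 0x1
lvl signed 2b, MSB=1: 2 - 4 = -2

-2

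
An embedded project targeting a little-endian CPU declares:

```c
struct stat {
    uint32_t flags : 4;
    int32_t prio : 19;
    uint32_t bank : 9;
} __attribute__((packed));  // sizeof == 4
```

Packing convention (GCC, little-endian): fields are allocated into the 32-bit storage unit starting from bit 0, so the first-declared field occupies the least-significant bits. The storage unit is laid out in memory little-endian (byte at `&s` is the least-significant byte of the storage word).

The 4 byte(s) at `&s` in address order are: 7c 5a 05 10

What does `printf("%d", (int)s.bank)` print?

32

[0]=0x7c [1]=0x5a [2]=0x05 [3]=0x10 (little-endian) → word 0x10055a7c
flags:4 @ bit 0 → (0x10055a7c>>0)&0xf = 0xc
prio:19 @ bit 4 → (0x10055a7c>>4)&0x7ffff = 0x55a7
bank:9 @ bit 23 → (0x10055a7c>>23)&0x1ff = 0x20  ←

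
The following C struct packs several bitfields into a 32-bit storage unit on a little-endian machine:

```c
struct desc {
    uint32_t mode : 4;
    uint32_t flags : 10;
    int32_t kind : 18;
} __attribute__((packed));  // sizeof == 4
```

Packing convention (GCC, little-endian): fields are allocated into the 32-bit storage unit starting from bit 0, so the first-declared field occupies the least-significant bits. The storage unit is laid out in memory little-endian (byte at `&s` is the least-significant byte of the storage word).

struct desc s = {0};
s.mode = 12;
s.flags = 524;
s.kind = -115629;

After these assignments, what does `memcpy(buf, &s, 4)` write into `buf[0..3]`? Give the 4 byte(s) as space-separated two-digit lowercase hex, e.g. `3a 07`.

mode:4 = 12 → 0xc << 0 → word 0x0000000c
flags:10 = 524 → 0x20c << 4 → word 0x000020cc
kind:18 = -115629 → 0x23c53 << 14 → word 0x8f14e0cc
word = 0x8f14e0cc → little-endian bytes:
  [0]=0xcc  [1]=0xe0  [2]=0x14  [3]=0x8f

cc e0 14 8f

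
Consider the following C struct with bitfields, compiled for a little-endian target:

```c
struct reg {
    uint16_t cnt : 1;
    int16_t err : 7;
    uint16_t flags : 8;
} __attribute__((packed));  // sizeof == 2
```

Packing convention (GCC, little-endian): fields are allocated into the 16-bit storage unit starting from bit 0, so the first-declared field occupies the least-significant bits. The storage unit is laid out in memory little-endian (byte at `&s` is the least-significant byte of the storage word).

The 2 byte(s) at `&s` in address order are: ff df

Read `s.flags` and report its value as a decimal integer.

[0]=0xff [1]=0xdf (little-endian) → word 0xdfff
cnt:1 @ bit 0 → (0xdfff>>0)&0x1 = 0x1
err:7 @ bit 1 → (0xdfff>>1)&0x7f = 0x7f
flags:8 @ bit 8 → (0xdfff>>8)&0xff = 0xdf  ←

223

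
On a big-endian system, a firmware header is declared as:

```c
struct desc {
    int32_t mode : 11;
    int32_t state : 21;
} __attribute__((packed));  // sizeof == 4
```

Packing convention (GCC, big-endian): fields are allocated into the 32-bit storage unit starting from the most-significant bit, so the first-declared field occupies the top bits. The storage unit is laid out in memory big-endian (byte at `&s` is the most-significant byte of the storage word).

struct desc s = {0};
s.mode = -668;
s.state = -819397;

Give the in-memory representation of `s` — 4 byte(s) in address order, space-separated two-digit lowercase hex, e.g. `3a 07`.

mode:11 = -668 → 0x564 << 21 → word 0xac800000
state:21 = -819397 → 0x137f3b << 0 → word 0xac937f3b
word = 0xac937f3b → big-endian bytes:
  [0]=0xac  [1]=0x93  [2]=0x7f  [3]=0x3b

ac 93 7f 3b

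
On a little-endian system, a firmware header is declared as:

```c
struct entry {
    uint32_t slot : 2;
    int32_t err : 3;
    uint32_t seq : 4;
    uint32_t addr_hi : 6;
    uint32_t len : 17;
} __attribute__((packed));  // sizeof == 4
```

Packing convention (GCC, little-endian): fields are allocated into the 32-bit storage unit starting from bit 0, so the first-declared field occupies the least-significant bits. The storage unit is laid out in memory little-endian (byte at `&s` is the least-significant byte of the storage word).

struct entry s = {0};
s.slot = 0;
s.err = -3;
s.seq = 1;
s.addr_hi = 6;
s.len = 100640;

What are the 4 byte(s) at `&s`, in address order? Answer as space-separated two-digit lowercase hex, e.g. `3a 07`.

[0+:2] slot=0 & 0x3 = 0x0; word=0x00000000
[2+:3] err=-3 & 0x7 = 0x5; word=0x00000014
[5+:4] seq=1 & 0xf = 0x1; word=0x00000034
[9+:6] addr_hi=6 & 0x3f = 0x6; word=0x00000c34
[15+:17] len=100640 & 0x1ffff = 0x18920; word=0xc4900c34
word = 0xc4900c34 → little-endian bytes:
  [0]=0x34  [1]=0x0c  [2]=0x90  [3]=0xc4

34 0c 90 c4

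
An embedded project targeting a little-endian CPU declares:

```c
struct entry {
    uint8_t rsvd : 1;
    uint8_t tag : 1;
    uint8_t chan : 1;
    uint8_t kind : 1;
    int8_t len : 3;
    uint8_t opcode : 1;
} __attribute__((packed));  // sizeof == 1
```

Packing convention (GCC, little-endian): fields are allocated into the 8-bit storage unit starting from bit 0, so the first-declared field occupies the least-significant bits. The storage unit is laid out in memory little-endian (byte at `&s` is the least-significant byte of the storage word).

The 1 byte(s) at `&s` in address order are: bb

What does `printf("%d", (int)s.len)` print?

3

[0]=0xbb (little-endian) → word 0xbb
rsvd [0+:1] = (word>>0) & 0x1 = 1
tag [1+:1] = (word>>1) & 0x1 = 1
chan [2+:1] = (word>>2) & 0x1 = 0
kind [3+:1] = (word>>3) & 0x1 = 1
len [4+:3] = (word>>4) & 0x7 = 3  ←
opcode [7+:1] = (word>>7) & 0x1 = 1
len signed 3b, MSB=0: value = 3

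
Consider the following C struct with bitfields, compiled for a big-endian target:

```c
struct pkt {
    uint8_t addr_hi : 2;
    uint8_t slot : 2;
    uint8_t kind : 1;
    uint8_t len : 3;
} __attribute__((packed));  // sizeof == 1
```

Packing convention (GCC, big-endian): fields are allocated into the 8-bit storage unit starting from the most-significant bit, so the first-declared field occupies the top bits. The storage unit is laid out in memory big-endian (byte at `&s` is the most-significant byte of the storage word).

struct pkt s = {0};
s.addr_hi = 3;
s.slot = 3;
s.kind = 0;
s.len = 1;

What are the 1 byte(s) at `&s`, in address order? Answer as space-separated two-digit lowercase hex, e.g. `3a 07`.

f1

[6+:2] addr_hi=3 & 0x3 = 0x3; word=0xc0
[4+:2] slot=3 & 0x3 = 0x3; word=0xf0
[3+:1] kind=0 & 0x1 = 0x0; word=0xf0
[0+:3] len=1 & 0x7 = 0x1; word=0xf1
word = 0xf1 → big-endian bytes:
  [0]=0xf1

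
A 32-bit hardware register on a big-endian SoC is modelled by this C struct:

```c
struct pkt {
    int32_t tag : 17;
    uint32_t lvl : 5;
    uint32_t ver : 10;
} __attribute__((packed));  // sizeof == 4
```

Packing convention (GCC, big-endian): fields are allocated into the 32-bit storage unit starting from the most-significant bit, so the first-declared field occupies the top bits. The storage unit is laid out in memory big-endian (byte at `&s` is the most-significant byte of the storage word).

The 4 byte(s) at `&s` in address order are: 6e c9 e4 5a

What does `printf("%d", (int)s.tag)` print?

[0]=0x6e [1]=0xc9 [2]=0xe4 [3]=0x5a (big-endian) → word 0x6ec9e45a
tag [15+:17] = (word>>15) & 0x1ffff = 56723  ←
lvl [10+:5] = (word>>10) & 0x1f = 25
ver [0+:10] = (word>>0) & 0x3ff = 90
tag signed 17b, MSB=0: value = 56723

56723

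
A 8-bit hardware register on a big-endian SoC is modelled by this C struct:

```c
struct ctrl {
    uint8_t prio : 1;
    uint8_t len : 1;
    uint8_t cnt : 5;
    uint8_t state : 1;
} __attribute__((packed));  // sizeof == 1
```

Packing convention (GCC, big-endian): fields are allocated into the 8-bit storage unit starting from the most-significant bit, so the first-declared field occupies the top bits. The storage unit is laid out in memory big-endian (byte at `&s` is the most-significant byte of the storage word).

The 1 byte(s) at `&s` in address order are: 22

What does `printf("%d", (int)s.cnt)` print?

[0]=0x22 (big-endian) → word 0x22
prio [7+:1] = (word>>7) & 0x1 = 0
len [6+:1] = (word>>6) & 0x1 = 0
cnt [1+:5] = (word>>1) & 0x1f = 17  ←
state [0+:1] = (word>>0) & 0x1 = 0

17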